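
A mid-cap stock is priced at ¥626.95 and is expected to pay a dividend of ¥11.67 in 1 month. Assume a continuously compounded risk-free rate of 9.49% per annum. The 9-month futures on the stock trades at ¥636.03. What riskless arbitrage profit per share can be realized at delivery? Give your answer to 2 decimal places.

PV(dividends) I = 11.67·e^(−0.0949·1/12) = 11.5781
Fair futures F* = (S − I)·e^(rT) = (626.95 − 11.5781)·e^0.071175 = 615.3719 × 1.073769 = 660.7673
Market ¥636.03 < fair 660.7673: forward underpriced → reverse cash-and-carry (short the stock, invest proceeds at r, pay the dividends, go long the forward).
Profit at T = |F_mkt − F*| = |636.03 − 660.7673| = ¥24.74 per share

¥24.74 per share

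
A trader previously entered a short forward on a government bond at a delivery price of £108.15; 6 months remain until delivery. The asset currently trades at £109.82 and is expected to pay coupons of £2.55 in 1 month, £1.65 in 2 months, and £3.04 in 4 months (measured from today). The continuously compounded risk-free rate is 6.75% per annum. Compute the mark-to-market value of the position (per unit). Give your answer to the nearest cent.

£1.88

PV(remaining coupons) I = 2.55·e^(−0.0675·1/12) + 1.65·e^(−0.0675·2/12) + 3.04·e^(−0.0675·4/12) = 7.1396
Current forward F = (S − I)·e^(rT) = (109.82 − 7.1396)·e^(0.0675·6/12) = 102.6804 × 1.034326 = 106.2050
Value (long) = (F − K)·e^(−rT) = (106.2050 − 108.15) × 0.966813 = -1.8805
Short position value = −(long value) = £1.88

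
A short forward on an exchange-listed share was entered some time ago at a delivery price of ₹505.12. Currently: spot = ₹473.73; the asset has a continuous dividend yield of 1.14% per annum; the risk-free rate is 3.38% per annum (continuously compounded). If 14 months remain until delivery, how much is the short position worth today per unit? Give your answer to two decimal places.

Current fair forward for the remaining 14 months: F = S·e^((r − q)·T), (r − q) = 0.0338 − 0.0114 = 0.0224
F = 473.73 · e^(0.0224 × 14/12) = 473.73 × 1.026478 = 486.2734
Value of long forward = (F − K)·e^(−rT) = (486.2734 − 505.12) · e^(−0.0338·14/12)
= -18.8466 × 0.961334 = -18.12
Short position value = −(long value) = ₹18.12

₹18.12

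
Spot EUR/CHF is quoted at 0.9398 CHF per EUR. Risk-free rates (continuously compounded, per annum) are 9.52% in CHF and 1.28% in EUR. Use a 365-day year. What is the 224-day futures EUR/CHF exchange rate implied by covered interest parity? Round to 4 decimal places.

F = S·e^((r_CHF − r_EUR)T) = 0.9398 · e^((0.0952 − 0.0128) × 224/365)
= 0.9398 · e^0.050569 = 0.9398 × 1.051869
F = 0.9885 CHF per EUR

0.9885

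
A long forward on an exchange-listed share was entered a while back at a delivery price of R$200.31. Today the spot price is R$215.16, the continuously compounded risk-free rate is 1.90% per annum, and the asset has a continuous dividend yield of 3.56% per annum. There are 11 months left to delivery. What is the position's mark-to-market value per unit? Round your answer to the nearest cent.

R$11.40

Current fair forward for the remaining 11 months: F = S·e^((r − q)·T), (r − q) = 0.0190 − 0.0356 = -0.0166
F = 215.16 · e^(-0.0166 × 11/12) = 215.16 × 0.984899 = 211.9109
Value of long forward = (F − K)·e^(−rT) = (211.9109 − 200.31) · e^(−0.0190·11/12)
= 11.6009 × 0.982734 = 11.40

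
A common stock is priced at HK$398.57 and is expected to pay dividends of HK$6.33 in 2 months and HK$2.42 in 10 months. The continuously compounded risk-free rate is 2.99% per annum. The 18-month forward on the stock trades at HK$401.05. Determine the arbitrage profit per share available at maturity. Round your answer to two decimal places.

PV(dividends) I = 6.33·e^(−0.0299·2/12) + 2.42·e^(−0.0299·10/12) = 8.6590
Fair forward F* = (S − I)·e^(rT) = (398.57 − 8.6590)·e^0.044850 = 389.9110 × 1.045871 = 407.7966
Market HK$401.05 < fair 407.7966: forward underpriced → reverse cash-and-carry (short the stock, invest proceeds at r, pay the dividends, go long the forward).
Profit at T = |F_mkt − F*| = |401.05 − 407.7966| = HK$6.75 per share

HK$6.75 per share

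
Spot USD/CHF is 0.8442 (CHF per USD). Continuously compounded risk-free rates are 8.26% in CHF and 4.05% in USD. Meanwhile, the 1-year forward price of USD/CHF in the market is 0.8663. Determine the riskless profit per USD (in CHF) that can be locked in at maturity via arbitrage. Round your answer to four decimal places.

0.0142 per USD (in CHF)

Fair forward: F* = S·e^(carry·T), with carry = (r_CHF − r_USD) = 0.0826 − 0.0405 = 0.0421
F* = 0.8442 · e^(0.0421 × 1) = 0.8442 · e^0.042100 = 0.8442 × 1.042999 = 0.8805
Market 0.8663 < fair 0.8805: forward underpriced → reverse cash-and-carry (short spot, go long the forward).
At maturity, profit = |F_mkt − F*| = |0.8663 − 0.8805| = 0.0142 per USD (in CHF)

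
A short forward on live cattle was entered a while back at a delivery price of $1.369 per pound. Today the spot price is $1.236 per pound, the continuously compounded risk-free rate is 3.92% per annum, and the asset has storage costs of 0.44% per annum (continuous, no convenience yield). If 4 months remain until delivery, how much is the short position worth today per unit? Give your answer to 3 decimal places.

$0.113 per pound

Current fair forward for the remaining 4 months: F = S·e^((r + u)·T), (r + u) = 0.0392 + 0.0044 = 0.0436
F = 1.236 · e^(0.0436 × 4/12) = 1.236 × 1.014639 = 1.2541
Value of long forward = (F − K)·e^(−rT) = (1.2541 − 1.369) · e^(−0.0392·4/12)
= -0.1149 × 0.987018 = -0.113
Short position value = −(long value) = $0.113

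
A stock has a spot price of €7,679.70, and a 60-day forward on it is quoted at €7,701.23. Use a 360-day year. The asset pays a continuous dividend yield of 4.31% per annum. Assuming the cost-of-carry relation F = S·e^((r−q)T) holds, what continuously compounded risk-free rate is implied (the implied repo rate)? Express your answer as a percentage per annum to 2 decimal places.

From F = S·e^((r−q)T): (r − q) = ln(F/S)/T
ln(7701.23/7679.70) = ln(1.002803) = 0.002799
(r − q) = 0.002799 / (60/360) = 0.016794
r = ln(F/S)/T + q = 0.016794 + 0.0431 = 0.059894
r = 5.99%

5.99%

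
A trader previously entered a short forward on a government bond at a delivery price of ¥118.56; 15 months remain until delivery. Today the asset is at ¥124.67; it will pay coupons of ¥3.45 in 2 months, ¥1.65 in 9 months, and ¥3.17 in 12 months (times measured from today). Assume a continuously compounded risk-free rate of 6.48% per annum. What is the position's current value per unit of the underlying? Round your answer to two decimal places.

PV(remaining coupons) I = 3.45·e^(−0.0648·2/12) + 1.65·e^(−0.0648·9/12) + 3.17·e^(−0.0648·12/12) = 7.9558
Current forward F = (S − I)·e^(rT) = (124.67 − 7.9558)·e^(0.0648·15/12) = 116.7142 × 1.084371 = 126.5615
Value (long) = (F − K)·e^(−rT) = (126.5615 − 118.56) × 0.922194 = 7.3789
Short position value = −(long value) = -¥7.38

-¥7.38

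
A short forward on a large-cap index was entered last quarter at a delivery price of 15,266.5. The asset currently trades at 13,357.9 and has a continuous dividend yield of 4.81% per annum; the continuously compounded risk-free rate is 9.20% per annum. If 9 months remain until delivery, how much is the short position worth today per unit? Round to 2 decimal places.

Current fair forward for the remaining 9 months: F = S·e^((r − q)·T), (r − q) = 0.0920 − 0.0481 = 0.0439
F = 13357.9 · e^(0.0439 × 9/12) = 13357.9 × 1.03347303 = 13805.0294
Value of long forward = (F − K)·e^(−rT) = (13805.0294 − 15266.5) · e^(−0.0920·9/12)
= -1461.4706 × 0.93332668 = -1364.03
Short position value = −(long value) = 1364.03

1364.03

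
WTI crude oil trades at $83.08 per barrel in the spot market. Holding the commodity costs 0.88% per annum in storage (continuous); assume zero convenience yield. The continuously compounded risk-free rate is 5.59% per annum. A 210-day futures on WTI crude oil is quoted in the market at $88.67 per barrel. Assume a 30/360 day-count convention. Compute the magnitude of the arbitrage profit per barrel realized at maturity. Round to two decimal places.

$2.39 per barrel

Fair futures: F* = S·e^(carry·T), with carry = (r + u) = 0.0559 + 0.0088 = 0.0647
F* = 83.08 · e^(0.0647 × 210/360) = 83.08 · e^0.037742 = 83.08 × 1.038463 = $86.2755
Market $88.67 > fair $86.2755: forward overpriced → cash-and-carry (buy spot, short the forward).
At maturity, profit = |F_mkt − F*| = |88.67 − 86.2755| = $2.39 per barrel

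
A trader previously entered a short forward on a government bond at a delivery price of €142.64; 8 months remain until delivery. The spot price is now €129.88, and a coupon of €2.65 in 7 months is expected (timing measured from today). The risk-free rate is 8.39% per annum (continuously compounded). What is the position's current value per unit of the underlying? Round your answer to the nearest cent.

€7.52

PV(remaining coupons) I = 2.65·e^(−0.0839·7/12) = 2.5234
Current forward F = (S − I)·e^(rT) = (129.88 − 2.5234)·e^(0.0839·8/12) = 127.3566 × 1.057527 = 134.6830
Value (long) = (F − K)·e^(−rT) = (134.6830 − 142.64) × 0.945602 = -7.5242
Short position value = −(long value) = €7.52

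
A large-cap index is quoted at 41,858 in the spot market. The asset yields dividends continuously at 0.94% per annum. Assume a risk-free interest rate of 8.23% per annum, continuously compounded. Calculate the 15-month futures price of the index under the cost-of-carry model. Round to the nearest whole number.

45,852

F = S·e^((r − q)T) = 41858 · e^((0.0823 − 0.0094) × 15/12)
= 41858 · e^0.091125 = 41858 × 1.095406
F = 45,852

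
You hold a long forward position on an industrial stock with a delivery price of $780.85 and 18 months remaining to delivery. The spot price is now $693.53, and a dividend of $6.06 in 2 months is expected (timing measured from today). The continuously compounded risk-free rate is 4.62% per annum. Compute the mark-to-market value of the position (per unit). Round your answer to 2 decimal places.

-$41.05

PV(remaining dividends) I = 6.06·e^(−0.0462·2/12) = 6.0135
Current forward F = (S − I)·e^(rT) = (693.53 − 6.0135)·e^(0.0462·18/12) = 687.5165 × 1.071758 = 736.8513
Value (long) = (F − K)·e^(−rT) = (736.8513 − 780.85) × 0.933047 = -41.0529
Value = -$41.05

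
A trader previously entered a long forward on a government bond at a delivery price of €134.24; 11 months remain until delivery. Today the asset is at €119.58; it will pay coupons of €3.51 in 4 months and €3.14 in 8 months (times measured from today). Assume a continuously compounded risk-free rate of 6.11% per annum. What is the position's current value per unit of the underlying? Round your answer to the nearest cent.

PV(remaining coupons) I = 3.51·e^(−0.0611·4/12) + 3.14·e^(−0.0611·8/12) = 6.4539
Current forward F = (S − I)·e^(rT) = (119.58 − 6.4539)·e^(0.0611·11/12) = 113.1261 × 1.057606 = 119.6428
Value (long) = (F − K)·e^(−rT) = (119.6428 − 134.24) × 0.945531 = -13.8021
Value = -€13.80

-€13.80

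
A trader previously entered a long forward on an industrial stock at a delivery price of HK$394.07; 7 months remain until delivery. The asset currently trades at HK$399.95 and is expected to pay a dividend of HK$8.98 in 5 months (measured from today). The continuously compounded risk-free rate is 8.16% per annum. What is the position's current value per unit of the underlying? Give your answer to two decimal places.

HK$15.52

PV(remaining dividends) I = 8.98·e^(−0.0816·5/12) = 8.6798
Current forward F = (S − I)·e^(rT) = (399.95 − 8.6798)·e^(0.0816·7/12) = 391.2702 × 1.048751 = 410.3450
Value (long) = (F − K)·e^(−rT) = (410.3450 − 394.07) × 0.953515 = 15.5185
Value = HK$15.52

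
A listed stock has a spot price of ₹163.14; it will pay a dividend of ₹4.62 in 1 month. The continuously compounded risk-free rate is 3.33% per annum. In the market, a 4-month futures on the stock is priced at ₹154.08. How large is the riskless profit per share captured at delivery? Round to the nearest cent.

₹6.22 per share

PV(dividends) I = 4.62·e^(−0.0333·1/12) = 4.6072
Fair futures F* = (S − I)·e^(rT) = (163.14 − 4.6072)·e^0.011100 = 158.5328 × 1.011162 = 160.3023
Market ₹154.08 < fair 160.3023: forward underpriced → reverse cash-and-carry (short the stock, invest proceeds at r, pay the dividends, go long the forward).
Profit at T = |F_mkt − F*| = |154.08 − 160.3023| = ₹6.22 per share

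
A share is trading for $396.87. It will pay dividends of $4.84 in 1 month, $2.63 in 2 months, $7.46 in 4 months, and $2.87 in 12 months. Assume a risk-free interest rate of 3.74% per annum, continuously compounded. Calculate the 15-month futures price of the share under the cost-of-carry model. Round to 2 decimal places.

$397.45

PV(dividends) I = 4.84·e^(−0.0374·1/12) + 2.63·e^(−0.0374·2/12) + 7.46·e^(−0.0374·4/12) + 2.87·e^(−0.0374·12/12)
I = 4.8249 + 2.6137 + 7.3676 + 2.7646 = 17.5708
F = (S − I)·e^(rT) = (396.87 − 17.5708) · e^(0.0374·15/12)
= 379.2992 · e^0.046750 = 379.2992 × 1.047860 = $397.45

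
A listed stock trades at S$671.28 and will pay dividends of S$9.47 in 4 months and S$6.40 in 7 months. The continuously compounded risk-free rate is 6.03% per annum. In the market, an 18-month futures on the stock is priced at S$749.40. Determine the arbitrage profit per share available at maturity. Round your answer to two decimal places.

PV(dividends) I = 9.47·e^(−0.0603·4/12) + 6.40·e^(−0.0603·7/12) = 15.4603
Fair futures F* = (S − I)·e^(rT) = (671.28 − 15.4603)·e^0.090450 = 655.8197 × 1.094667 = 717.9042
Market S$749.40 > fair 717.9042: forward overpriced → cash-and-carry (borrow at r, buy the stock and collect the dividends, short the forward).
Profit at T = |F_mkt − F*| = |749.40 − 717.9042| = S$31.50 per share

S$31.50 per share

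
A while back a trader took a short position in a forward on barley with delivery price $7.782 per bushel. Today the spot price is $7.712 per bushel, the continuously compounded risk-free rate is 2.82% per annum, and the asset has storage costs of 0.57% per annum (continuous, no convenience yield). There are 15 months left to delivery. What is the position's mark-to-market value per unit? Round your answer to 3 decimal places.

-$0.255 per bushel

Current fair forward for the remaining 15 months: F = S·e^((r + u)·T), (r + u) = 0.0282 + 0.0057 = 0.0339
F = 7.712 · e^(0.0339 × 15/12) = 7.712 × 1.043286 = 8.0458
Value of long forward = (F − K)·e^(−rT) = (8.0458 − 7.782) · e^(−0.0282·15/12)
= 0.2638 × 0.965364 = 0.255
Short position value = −(long value) = -$0.255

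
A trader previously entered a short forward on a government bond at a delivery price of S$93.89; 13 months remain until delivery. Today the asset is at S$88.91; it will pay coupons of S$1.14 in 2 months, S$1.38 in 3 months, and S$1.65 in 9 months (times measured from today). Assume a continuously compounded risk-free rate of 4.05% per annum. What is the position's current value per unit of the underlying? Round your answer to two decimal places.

S$5.05

PV(remaining coupons) I = 1.14·e^(−0.0405·2/12) + 1.38·e^(−0.0405·3/12) + 1.65·e^(−0.0405·9/12) = 4.0991
Current forward F = (S − I)·e^(rT) = (88.91 − 4.0991)·e^(0.0405·13/12) = 84.8109 × 1.044852 = 88.6148
Value (long) = (F − K)·e^(−rT) = (88.6148 − 93.89) × 0.957074 = -5.0488
Short position value = −(long value) = S$5.05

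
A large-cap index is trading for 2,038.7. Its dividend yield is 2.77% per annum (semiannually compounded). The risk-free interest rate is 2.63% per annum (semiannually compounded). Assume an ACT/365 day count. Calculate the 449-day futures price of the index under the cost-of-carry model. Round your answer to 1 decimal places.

2,035.2

F = S · (1+r/2)^(2T) / (1+q/2)^(2T)
= 2038.7 × 1.032664 / 1.034420 = 2038.7 × 0.998302
F = 2,035.2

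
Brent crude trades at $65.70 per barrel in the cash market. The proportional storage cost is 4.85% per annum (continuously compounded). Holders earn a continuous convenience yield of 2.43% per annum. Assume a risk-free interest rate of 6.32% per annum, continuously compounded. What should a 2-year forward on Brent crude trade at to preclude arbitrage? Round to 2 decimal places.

$78.25 per barrel

Net carry = r + u − y = 0.0632 + 0.0485 − 0.0243 = 0.0874
F = S·e^((r+u−y)T) = 65.70 · e^(0.0874 × 2) = 65.70 · e^0.174800
= 65.70 × 1.191008 = $78.25 per barrel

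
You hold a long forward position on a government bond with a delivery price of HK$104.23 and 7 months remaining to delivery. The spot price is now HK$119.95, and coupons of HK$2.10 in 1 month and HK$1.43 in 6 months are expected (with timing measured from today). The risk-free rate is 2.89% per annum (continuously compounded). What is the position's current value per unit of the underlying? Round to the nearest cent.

HK$13.96

PV(remaining coupons) I = 2.10·e^(−0.0289·1/12) + 1.43·e^(−0.0289·6/12) = 3.5044
Current forward F = (S − I)·e^(rT) = (119.95 − 3.5044)·e^(0.0289·7/12) = 116.4456 × 1.017001 = 118.4253
Value (long) = (F − K)·e^(−rT) = (118.4253 − 104.23) × 0.983283 = 13.9580
Value = HK$13.96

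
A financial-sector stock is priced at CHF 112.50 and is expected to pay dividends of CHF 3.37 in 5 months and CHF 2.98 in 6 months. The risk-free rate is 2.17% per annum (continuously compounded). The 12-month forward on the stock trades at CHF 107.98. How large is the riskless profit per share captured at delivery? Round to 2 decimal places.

CHF 0.56 per share

PV(dividends) I = 3.37·e^(−0.0217·5/12) + 2.98·e^(−0.0217·6/12) = 6.2875
Fair forward F* = (S − I)·e^(rT) = (112.50 − 6.2875)·e^0.021700 = 106.2125 × 1.021937 = 108.5425
Market CHF 107.98 < fair 108.5425: forward underpriced → reverse cash-and-carry (short the stock, invest proceeds at r, pay the dividends, go long the forward).
Profit at T = |F_mkt − F*| = |107.98 − 108.5425| = CHF 0.56 per share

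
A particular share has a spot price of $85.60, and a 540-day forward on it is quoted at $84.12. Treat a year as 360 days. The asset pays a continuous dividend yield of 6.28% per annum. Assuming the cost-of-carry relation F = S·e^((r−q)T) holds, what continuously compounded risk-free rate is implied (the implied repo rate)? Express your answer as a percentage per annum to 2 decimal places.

From F = S·e^((r−q)T): (r − q) = ln(F/S)/T
ln(84.12/85.60) = ln(0.982710) = -0.017441
(r − q) = -0.017441 / (540/360) = -0.011627
r = ln(F/S)/T + q = -0.011627 + 0.0628 = 0.051173
r = 5.12%

5.12%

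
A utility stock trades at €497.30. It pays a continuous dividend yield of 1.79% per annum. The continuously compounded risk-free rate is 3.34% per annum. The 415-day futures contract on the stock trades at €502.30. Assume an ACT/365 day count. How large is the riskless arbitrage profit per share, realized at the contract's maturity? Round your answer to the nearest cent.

€3.84 per share

Fair futures: F* = S·e^(carry·T), with carry = (r − q) = 0.0334 − 0.0179 = 0.0155
F* = 497.30 · e^(0.0155 × 415/365) = 497.30 · e^0.017623 = 497.30 × 1.017779 = €506.1415
Market €502.30 < fair €506.1415: forward underpriced → reverse cash-and-carry (short spot, go long the forward).
At maturity, profit = |F_mkt − F*| = |502.30 − 506.1415| = €3.84 per share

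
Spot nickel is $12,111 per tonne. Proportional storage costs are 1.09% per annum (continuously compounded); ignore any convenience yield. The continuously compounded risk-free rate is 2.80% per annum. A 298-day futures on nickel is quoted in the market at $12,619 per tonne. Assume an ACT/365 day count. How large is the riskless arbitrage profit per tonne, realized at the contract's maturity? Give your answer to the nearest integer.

Fair futures: F* = S·e^(carry·T), with carry = (r + u) = 0.0280 + 0.0109 = 0.0389
F* = 12111 · e^(0.0389 × 298/365) = 12111 · e^0.031759 = 12111 × 1.032269 = $12501.8099
Market $12619 > fair $12501.8099: forward overpriced → cash-and-carry (buy spot, short the forward).
At maturity, profit = |F_mkt − F*| = |12619 − 12501.8099| = $117 per tonne

$117 per tonne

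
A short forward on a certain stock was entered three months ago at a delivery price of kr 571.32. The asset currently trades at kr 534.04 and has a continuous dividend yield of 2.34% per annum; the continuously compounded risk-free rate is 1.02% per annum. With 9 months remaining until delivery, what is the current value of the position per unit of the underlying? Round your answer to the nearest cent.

Current fair forward for the remaining 9 months: F = S·e^((r − q)·T), (r − q) = 0.0102 − 0.0234 = -0.0132
F = 534.04 · e^(-0.0132 × 9/12) = 534.04 × 0.990149 = 528.7792
Value of long forward = (F − K)·e^(−rT) = (528.7792 − 571.32) · e^(−0.0102·9/12)
= -42.5408 × 0.992379 = -42.22
Short position value = −(long value) = kr 42.22

kr 42.22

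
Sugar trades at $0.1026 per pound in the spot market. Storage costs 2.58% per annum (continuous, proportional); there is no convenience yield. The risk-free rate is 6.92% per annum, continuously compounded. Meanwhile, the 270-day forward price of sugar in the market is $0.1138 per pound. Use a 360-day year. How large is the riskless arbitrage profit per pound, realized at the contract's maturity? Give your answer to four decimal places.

$0.0036 per pound

Fair forward: F* = S·e^(carry·T), with carry = (r + u) = 0.0692 + 0.0258 = 0.0950
F* = 0.1026 · e^(0.0950 × 270/360) = 0.1026 · e^0.071250 = 0.1026 × 1.073850 = $0.1102
Market $0.1138 > fair $0.1102: forward overpriced → cash-and-carry (buy spot, short the forward).
At maturity, profit = |F_mkt − F*| = |0.1138 − 0.1102| = $0.0036 per pound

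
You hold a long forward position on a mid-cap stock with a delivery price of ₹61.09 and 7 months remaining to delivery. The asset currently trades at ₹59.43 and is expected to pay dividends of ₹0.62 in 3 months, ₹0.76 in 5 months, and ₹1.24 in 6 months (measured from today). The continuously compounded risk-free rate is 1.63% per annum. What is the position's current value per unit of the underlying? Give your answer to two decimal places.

PV(remaining dividends) I = 0.62·e^(−0.0163·3/12) + 0.76·e^(−0.0163·5/12) + 1.24·e^(−0.0163·6/12) = 2.6023
Current forward F = (S − I)·e^(rT) = (59.43 − 2.6023)·e^(0.0163·7/12) = 56.8277 × 1.009554 = 57.3706
Value (long) = (F − K)·e^(−rT) = (57.3706 − 61.09) × 0.990537 = -3.6842
Value = -₹3.68

-₹3.68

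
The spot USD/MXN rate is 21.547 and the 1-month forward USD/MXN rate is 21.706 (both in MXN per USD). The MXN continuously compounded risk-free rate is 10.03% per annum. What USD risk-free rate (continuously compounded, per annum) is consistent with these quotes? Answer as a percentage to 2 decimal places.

1.21%

F = S·e^((r_MXN − r_USD)T) ⇒ r_USD = r_MXN − ln(F/S)/T
ln(21.706/21.547) = 0.007352; /(1/12) = 0.088224
r_USD = 0.1003 − 0.088224 = 0.012076
r_USD = 1.21%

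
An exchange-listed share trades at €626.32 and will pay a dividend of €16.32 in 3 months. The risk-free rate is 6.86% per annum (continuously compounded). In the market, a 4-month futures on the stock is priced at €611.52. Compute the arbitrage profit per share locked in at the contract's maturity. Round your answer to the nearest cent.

PV(dividends) I = 16.32·e^(−0.0686·3/12) = 16.0425
Fair futures F* = (S − I)·e^(rT) = (626.32 − 16.0425)·e^0.022867 = 610.2775 × 1.023130 = 624.3932
Market €611.52 < fair 624.3932: forward underpriced → reverse cash-and-carry (short the stock, invest proceeds at r, pay the dividends, go long the forward).
Profit at T = |F_mkt − F*| = |611.52 − 624.3932| = €12.87 per share

€12.87 per share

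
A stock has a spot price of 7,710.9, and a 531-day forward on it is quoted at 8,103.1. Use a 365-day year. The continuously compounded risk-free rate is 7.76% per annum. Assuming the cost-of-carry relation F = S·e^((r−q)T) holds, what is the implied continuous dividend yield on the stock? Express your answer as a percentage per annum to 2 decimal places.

From F = S·e^((r−q)T): (r − q) = ln(F/S)/T
ln(8103.1/7710.9) = ln(1.050863) = 0.049612
(r − q) = 0.049612 / (531/365) = 0.034102
q = r − ln(F/S)/T = 0.0776 − 0.034102 = 0.043498
q = 4.35%

4.35%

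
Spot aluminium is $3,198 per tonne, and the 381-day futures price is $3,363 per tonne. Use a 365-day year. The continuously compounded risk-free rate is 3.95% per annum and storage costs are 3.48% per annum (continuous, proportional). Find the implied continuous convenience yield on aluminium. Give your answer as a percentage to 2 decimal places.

F = S·e^((r+u−y)T) ⇒ (r+u−y) = ln(F/S)/T
ln(3363/3198) = 0.050308; /T ⇒ 0.048195
y = r + u − ln(F/S)/T = 0.0395 + 0.0348 − 0.048195 = 0.026105
y = 2.61%

2.61%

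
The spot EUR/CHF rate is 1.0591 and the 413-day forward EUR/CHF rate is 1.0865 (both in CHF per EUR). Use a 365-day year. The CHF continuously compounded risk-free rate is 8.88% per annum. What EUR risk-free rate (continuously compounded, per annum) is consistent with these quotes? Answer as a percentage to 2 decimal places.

F = S·e^((r_CHF − r_EUR)T) ⇒ r_EUR = r_CHF − ln(F/S)/T
ln(1.0865/1.0591) = 0.025542; /(413/365) = 0.022573
r_EUR = 0.0888 − 0.022573 = 0.066227
r_EUR = 6.62%

6.62%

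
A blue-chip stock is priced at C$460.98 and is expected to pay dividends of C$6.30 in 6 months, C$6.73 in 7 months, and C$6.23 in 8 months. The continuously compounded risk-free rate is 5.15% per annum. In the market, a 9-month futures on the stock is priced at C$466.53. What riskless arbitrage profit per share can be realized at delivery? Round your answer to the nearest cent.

PV(dividends) I = 6.30·e^(−0.0515·6/12) + 6.73·e^(−0.0515·7/12) + 6.23·e^(−0.0515·8/12) = 18.6904
Fair futures F* = (S − I)·e^(rT) = (460.98 − 18.6904)·e^0.038625 = 442.2896 × 1.039381 = 459.7074
Market C$466.53 > fair 459.7074: forward overpriced → cash-and-carry (borrow at r, buy the stock and collect the dividends, short the forward).
Profit at T = |F_mkt − F*| = |466.53 − 459.7074| = C$6.82 per share

C$6.82 per share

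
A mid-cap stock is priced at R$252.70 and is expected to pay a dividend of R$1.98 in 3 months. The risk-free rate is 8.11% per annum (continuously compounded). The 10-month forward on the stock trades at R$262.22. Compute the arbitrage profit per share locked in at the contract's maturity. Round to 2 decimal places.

R$6.07 per share

PV(dividends) I = 1.98·e^(−0.0811·3/12) = 1.9403
Fair forward F* = (S − I)·e^(rT) = (252.70 − 1.9403)·e^0.067583 = 250.7597 × 1.069919 = 268.2926
Market R$262.22 < fair 268.2926: forward underpriced → reverse cash-and-carry (short the stock, invest proceeds at r, pay the dividends, go long the forward).
Profit at T = |F_mkt − F*| = |262.22 − 268.2926| = R$6.07 per share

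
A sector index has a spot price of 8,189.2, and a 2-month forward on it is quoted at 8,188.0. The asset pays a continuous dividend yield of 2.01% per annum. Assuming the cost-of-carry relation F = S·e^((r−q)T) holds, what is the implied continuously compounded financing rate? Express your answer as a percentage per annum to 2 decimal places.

From F = S·e^((r−q)T): (r − q) = ln(F/S)/T
ln(8188.0/8189.2) = ln(0.999853) = -0.000147
(r − q) = -0.000147 / (2/12) = -0.000882
r = ln(F/S)/T + q = -0.000882 + 0.0201 = 0.019218
r = 1.92%

1.92%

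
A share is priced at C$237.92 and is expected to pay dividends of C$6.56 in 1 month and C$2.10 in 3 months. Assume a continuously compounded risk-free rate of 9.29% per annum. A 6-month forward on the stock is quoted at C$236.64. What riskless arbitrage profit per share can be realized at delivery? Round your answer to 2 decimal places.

C$3.62 per share

PV(dividends) I = 6.56·e^(−0.0929·1/12) + 2.10·e^(−0.0929·3/12) = 8.5612
Fair forward F* = (S − I)·e^(rT) = (237.92 − 8.5612)·e^0.046450 = 229.3588 × 1.047546 = 240.2639
Market C$236.64 < fair 240.2639: forward underpriced → reverse cash-and-carry (short the stock, invest proceeds at r, pay the dividends, go long the forward).
Profit at T = |F_mkt − F*| = |236.64 − 240.2639| = C$3.62 per share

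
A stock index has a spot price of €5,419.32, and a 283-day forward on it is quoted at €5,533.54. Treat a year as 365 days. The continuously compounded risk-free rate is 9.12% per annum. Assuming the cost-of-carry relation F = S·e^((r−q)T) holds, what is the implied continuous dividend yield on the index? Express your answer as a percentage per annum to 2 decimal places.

6.43%

From F = S·e^((r−q)T): (r − q) = ln(F/S)/T
ln(5533.54/5419.32) = ln(1.021076) = 0.020857
(r − q) = 0.020857 / (283/365) = 0.026900
q = r − ln(F/S)/T = 0.0912 − 0.026900 = 0.064300
q = 6.43%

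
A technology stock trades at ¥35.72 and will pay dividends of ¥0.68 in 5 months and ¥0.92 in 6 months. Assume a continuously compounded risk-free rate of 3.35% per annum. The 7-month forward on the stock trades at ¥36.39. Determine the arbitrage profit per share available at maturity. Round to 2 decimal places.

PV(dividends) I = 0.68·e^(−0.0335·5/12) + 0.92·e^(−0.0335·6/12) = 1.5753
Fair forward F* = (S − I)·e^(rT) = (35.72 − 1.5753)·e^0.019542 = 34.1447 × 1.019734 = 34.8185
Market ¥36.39 > fair 34.8185: forward overpriced → cash-and-carry (borrow at r, buy the stock and collect the dividends, short the forward).
Profit at T = |F_mkt − F*| = |36.39 − 34.8185| = ¥1.57 per share

¥1.57 per share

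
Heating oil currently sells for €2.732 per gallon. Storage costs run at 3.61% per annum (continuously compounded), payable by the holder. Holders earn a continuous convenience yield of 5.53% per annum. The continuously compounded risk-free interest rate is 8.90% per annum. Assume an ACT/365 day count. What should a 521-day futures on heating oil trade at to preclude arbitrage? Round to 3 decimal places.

Net carry = r + u − y = 0.0890 + 0.0361 − 0.0553 = 0.0698
F = S·e^((r+u−y)T) = 2.732 · e^(0.0698 × 521/365) = 2.732 · e^0.099632
= 2.732 × 1.104764 = €3.018 per gallon

€3.018 per gallon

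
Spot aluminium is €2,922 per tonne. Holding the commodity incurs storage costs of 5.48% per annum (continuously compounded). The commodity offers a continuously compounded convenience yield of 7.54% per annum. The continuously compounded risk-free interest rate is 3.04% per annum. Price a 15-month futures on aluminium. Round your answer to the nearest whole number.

Net carry = r + u − y = 0.0304 + 0.0548 − 0.0754 = 0.0098
F = S·e^((r+u−y)T) = 2922 · e^(0.0098 × 15/12) = 2922 · e^0.012250
= 2922 × 1.012325 = €2,958 per tonne

€2,958 per tonne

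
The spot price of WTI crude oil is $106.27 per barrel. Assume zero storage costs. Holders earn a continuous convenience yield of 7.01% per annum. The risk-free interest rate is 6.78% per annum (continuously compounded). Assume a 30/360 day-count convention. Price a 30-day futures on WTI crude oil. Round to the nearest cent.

Net carry = r + u − y = 0.0678 + 0.0000 − 0.0701 = -0.0023
F = S·e^((r+u−y)T) = 106.27 · e^(-0.0023 × 30/360) = 106.27 · e^-0.000192
= 106.27 × 0.999808 = $106.25 per barrel

$106.25 per barrel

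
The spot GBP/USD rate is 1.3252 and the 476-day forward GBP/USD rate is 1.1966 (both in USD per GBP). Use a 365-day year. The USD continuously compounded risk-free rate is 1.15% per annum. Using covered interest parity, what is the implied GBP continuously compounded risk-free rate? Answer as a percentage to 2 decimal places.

8.98%

F = S·e^((r_USD − r_GBP)T) ⇒ r_GBP = r_USD − ln(F/S)/T
ln(1.1966/1.3252) = -0.102079; /(476/365) = -0.078275
r_GBP = 0.0115 + 0.078275 = 0.089775
r_GBP = 8.98%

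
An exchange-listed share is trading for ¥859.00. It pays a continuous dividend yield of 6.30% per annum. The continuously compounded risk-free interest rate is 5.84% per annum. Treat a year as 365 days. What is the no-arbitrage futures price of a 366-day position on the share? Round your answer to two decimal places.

¥855.05

F = S·e^((r − q)T) = 859.00 · e^((0.0584 − 0.0630) × 366/365)
= 859.00 · e^-0.004613 = 859.00 × 0.995398
F = ¥855.05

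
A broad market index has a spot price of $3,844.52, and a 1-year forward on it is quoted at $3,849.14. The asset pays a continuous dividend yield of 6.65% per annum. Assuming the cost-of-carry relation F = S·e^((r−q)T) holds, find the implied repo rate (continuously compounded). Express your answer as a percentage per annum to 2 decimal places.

From F = S·e^((r−q)T): (r − q) = ln(F/S)/T
ln(3849.14/3844.52) = ln(1.001202) = 0.001201
(r − q) = 0.001201 / (12/12) = 0.001201
r = ln(F/S)/T + q = 0.001201 + 0.0665 = 0.067701
r = 6.77%

6.77%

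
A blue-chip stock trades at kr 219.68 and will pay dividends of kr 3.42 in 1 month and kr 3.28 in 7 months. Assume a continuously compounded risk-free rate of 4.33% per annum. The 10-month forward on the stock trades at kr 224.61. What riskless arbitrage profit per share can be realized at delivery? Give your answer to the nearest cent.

PV(dividends) I = 3.42·e^(−0.0433·1/12) + 3.28·e^(−0.0433·7/12) = 6.6059
Fair forward F* = (S − I)·e^(rT) = (219.68 − 6.6059)·e^0.036083 = 213.0741 × 1.036742 = 220.9029
Market kr 224.61 > fair 220.9029: forward overpriced → cash-and-carry (borrow at r, buy the stock and collect the dividends, short the forward).
Profit at T = |F_mkt − F*| = |224.61 − 220.9029| = kr 3.71 per share

kr 3.71 per share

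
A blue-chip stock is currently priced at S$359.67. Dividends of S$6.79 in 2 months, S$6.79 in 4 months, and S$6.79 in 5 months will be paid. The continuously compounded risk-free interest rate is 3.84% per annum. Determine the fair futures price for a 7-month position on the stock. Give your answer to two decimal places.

S$347.23

PV(dividends) I = 6.79·e^(−0.0384·2/12) + 6.79·e^(−0.0384·4/12) + 6.79·e^(−0.0384·5/12)
I = 6.7467 + 6.7036 + 6.6822 = 20.1325
F = (S − I)·e^(rT) = (359.67 − 20.1325) · e^(0.0384·7/12)
= 339.5375 · e^0.022400 = 339.5375 × 1.022653 = S$347.23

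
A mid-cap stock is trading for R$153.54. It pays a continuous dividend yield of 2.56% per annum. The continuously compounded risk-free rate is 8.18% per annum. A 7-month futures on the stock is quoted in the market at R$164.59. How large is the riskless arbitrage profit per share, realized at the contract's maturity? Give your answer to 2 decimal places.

R$5.93 per share

Fair futures: F* = S·e^(carry·T), with carry = (r − q) = 0.0818 − 0.0256 = 0.0562
F* = 153.54 · e^(0.0562 × 7/12) = 153.54 · e^0.032783 = 153.54 × 1.033326 = R$158.6569
Market R$164.59 > fair R$158.6569: forward overpriced → cash-and-carry (buy spot, short the forward).
At maturity, profit = |F_mkt − F*| = |164.59 − 158.6569| = R$5.93 per share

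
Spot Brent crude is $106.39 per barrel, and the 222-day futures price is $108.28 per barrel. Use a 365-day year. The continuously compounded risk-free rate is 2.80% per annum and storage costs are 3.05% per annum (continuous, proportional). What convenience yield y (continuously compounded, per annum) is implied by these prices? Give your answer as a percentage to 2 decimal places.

2.95%

F = S·e^((r+u−y)T) ⇒ (r+u−y) = ln(F/S)/T
ln(108.28/106.39) = 0.017609; /T ⇒ 0.028952
y = r + u − ln(F/S)/T = 0.0280 + 0.0305 − 0.028952 = 0.029548
y = 2.95%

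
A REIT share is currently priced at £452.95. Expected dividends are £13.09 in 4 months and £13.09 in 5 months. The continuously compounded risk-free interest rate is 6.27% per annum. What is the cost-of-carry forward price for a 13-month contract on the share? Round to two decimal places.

PV(dividends) I = 13.09·e^(−0.0627·4/12) + 13.09·e^(−0.0627·5/12)
I = 12.8193 + 12.7525 = 25.5718
F = (S − I)·e^(rT) = (452.95 − 25.5718) · e^(0.0627·13/12)
= 427.3782 · e^0.067925 = 427.3782 × 1.070285 = £457.42

£457.42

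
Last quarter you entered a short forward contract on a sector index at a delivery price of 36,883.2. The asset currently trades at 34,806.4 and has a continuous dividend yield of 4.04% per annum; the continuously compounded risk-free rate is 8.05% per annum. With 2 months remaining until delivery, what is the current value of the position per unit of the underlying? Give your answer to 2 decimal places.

1818.83

Current fair forward for the remaining 2 months: F = S·e^((r − q)·T), (r − q) = 0.0805 − 0.0404 = 0.0401
F = 34806.4 · e^(0.0401 × 2/12) = 34806.4 × 1.00670572 = 35039.8020
Value of long forward = (F − K)·e^(−rT) = (35039.8020 − 36883.2) · e^(−0.0805·2/12)
= -1843.3980 × 0.98667294 = -1818.83
Short position value = −(long value) = 1818.83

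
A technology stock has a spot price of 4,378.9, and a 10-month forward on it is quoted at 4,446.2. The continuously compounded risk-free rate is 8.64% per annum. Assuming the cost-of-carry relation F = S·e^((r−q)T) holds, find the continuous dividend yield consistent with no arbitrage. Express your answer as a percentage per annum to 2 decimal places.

6.81%

From F = S·e^((r−q)T): (r − q) = ln(F/S)/T
ln(4446.2/4378.9) = ln(1.015369) = 0.015252
(r − q) = 0.015252 / (10/12) = 0.018302
q = r − ln(F/S)/T = 0.0864 − 0.018302 = 0.068098
q = 6.81%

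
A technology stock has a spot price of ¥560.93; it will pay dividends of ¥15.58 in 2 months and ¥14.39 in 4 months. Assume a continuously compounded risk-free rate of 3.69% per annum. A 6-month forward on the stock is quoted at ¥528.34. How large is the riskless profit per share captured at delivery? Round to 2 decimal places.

¥12.78 per share

PV(dividends) I = 15.58·e^(−0.0369·2/12) + 14.39·e^(−0.0369·4/12) = 29.6986
Fair forward F* = (S − I)·e^(rT) = (560.93 − 29.6986)·e^0.018450 = 531.2314 × 1.018621 = 541.1235
Market ¥528.34 < fair 541.1235: forward underpriced → reverse cash-and-carry (short the stock, invest proceeds at r, pay the dividends, go long the forward).
Profit at T = |F_mkt − F*| = |528.34 − 541.1235| = ¥12.78 per share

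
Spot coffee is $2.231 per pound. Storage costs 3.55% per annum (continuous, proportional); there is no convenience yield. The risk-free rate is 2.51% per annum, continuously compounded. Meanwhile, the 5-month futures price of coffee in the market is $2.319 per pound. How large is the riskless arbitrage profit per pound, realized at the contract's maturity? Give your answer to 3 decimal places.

Fair futures: F* = S·e^(carry·T), with carry = (r + u) = 0.0251 + 0.0355 = 0.0606
F* = 2.231 · e^(0.0606 × 5/12) = 2.231 · e^0.025250 = 2.231 × 1.025571 = $2.2880
Market $2.319 > fair $2.2880: forward overpriced → cash-and-carry (buy spot, short the forward).
At maturity, profit = |F_mkt − F*| = |2.319 − 2.2880| = $0.031 per pound

$0.031 per pound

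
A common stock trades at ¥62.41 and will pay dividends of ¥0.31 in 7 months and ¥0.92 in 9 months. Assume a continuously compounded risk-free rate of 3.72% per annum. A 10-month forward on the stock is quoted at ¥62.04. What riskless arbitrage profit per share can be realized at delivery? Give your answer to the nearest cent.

PV(dividends) I = 0.31·e^(−0.0372·7/12) + 0.92·e^(−0.0372·9/12) = 1.1980
Fair forward F* = (S − I)·e^(rT) = (62.41 − 1.1980)·e^0.031000 = 61.2120 × 1.031486 = 63.1393
Market ¥62.04 < fair 63.1393: forward underpriced → reverse cash-and-carry (short the stock, invest proceeds at r, pay the dividends, go long the forward).
Profit at T = |F_mkt − F*| = |62.04 − 63.1393| = ¥1.10 per share

¥1.10 per share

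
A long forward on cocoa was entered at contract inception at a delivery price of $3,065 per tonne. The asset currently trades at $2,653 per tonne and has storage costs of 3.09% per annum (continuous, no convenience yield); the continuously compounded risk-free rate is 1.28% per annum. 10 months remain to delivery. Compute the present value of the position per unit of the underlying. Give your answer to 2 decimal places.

-$310.28 per tonne

Current fair forward for the remaining 10 months: F = S·e^((r + u)·T), (r + u) = 0.0128 + 0.0309 = 0.0437
F = 2653 · e^(0.0437 × 10/12) = 2653 × 1.03708788 = 2751.3941
Value of long forward = (F − K)·e^(−rT) = (2751.3941 − 3065) · e^(−0.0128·10/12)
= -313.6059 × 0.98939002 = -310.28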